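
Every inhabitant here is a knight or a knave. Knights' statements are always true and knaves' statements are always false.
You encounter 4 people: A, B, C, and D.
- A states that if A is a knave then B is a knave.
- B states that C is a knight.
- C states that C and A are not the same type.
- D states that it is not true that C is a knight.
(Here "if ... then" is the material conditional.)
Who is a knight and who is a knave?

A is a knave, B is a knight, C is a knight, and D is a knave.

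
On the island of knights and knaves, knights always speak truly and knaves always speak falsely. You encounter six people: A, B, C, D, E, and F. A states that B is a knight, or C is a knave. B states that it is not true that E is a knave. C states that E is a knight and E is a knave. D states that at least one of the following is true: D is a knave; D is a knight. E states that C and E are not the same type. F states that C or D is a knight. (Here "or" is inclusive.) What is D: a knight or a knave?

D is a knight.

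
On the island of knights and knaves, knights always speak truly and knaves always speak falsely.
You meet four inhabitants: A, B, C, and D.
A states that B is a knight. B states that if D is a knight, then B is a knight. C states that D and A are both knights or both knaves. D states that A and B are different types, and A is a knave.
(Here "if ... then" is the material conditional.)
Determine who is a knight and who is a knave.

A is a knight, B is a knight, C is a knave, and D is a knave.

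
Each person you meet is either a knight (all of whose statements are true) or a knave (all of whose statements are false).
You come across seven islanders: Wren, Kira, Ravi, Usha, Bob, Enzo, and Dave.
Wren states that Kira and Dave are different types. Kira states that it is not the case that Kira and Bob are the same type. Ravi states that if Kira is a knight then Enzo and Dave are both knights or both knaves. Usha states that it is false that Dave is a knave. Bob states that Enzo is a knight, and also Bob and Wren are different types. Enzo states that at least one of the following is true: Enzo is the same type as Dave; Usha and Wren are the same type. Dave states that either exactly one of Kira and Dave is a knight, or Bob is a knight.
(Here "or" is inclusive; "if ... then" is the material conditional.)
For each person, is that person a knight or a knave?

Wren is a knave; "Kira and Dave are different types" is false, as required.
Kira is a knave, so "it is not the case that Kira and Bob are the same type" must be false — and it is.
As a knight, Ravi's statement "if Kira is a knight then Enzo and Dave are both knights or both knaves" should be True; it is.
Usha is a knave, and the claim "it is false that Dave is a knave" is indeed false.
Bob is a knave, so "Enzo is a knight, and also Bob and Wren are different types" must be false — and it is.
Enzo (knight): "at least one of the following is true: Enzo is the same type as Dave; Usha and Wren are the same type" — True. ✓
Dave is a knave; "either exactly one of Kira and Dave is a knight, or Bob is a knight" is false, as required.

Wren is a knave, Kira is a knave, Ravi is a knight, Usha is a knave, Bob is a knave, Enzo is a knight, and Dave is a knave.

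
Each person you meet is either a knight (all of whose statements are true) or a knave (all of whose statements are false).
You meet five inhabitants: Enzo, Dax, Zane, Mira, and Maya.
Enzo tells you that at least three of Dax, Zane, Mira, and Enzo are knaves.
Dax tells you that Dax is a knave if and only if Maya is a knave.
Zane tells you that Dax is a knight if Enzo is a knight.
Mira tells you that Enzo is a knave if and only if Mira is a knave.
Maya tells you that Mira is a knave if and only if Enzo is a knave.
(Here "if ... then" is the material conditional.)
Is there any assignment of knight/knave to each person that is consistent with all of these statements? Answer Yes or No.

No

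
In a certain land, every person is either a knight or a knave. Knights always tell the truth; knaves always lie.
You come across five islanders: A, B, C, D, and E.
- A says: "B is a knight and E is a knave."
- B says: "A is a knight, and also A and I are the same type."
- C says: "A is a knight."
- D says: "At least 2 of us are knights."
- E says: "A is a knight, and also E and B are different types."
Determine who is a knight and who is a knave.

A is a knave, B is a knave, C is a knave, D is a knave, and E is a knave.

A (knave): "B is a knight and E is a knave" — false. ✓
B is a knave, and the claim "A is a knight, and also A and I are the same type" is indeed false.
C (knave): "A is a knight" — false. ✓
D is a knave; "at least 2 of us are knights" is false, as required.
E is a knave; "A is a knight, and also E and B are different types" is false, as required.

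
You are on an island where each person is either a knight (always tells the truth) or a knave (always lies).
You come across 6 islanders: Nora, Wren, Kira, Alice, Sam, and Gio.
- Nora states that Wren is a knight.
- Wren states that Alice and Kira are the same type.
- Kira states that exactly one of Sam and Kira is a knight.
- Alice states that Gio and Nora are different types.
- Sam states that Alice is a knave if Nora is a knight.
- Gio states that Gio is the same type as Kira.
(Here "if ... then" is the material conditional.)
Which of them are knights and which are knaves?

Knights: Nora, Wren, Kira, and Alice. Knaves: Sam and Gio.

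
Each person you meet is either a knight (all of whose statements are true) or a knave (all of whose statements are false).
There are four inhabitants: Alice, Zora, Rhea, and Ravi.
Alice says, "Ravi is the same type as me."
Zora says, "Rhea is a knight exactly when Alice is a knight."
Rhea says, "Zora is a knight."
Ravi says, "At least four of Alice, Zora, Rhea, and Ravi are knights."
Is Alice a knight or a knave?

Alice is a knight.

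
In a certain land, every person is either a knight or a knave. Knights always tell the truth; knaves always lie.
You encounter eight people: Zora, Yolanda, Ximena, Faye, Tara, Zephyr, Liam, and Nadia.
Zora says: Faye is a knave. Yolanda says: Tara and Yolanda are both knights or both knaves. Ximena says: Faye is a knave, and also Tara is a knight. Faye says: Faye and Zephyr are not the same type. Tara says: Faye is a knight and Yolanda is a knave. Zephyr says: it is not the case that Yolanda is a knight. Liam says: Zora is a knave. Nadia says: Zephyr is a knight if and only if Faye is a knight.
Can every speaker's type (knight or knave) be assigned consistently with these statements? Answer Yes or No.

No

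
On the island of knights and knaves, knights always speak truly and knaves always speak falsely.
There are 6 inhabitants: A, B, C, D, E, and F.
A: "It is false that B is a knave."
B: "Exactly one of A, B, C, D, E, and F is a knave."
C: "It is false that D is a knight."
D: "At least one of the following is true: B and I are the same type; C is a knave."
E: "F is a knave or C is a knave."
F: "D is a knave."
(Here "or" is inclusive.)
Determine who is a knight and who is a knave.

A is a knave; "it is false that B is a knave" is False, as required.
As a knave, B's statement "exactly one of A, B, C, D, E, and F is a knave" should be False; it is.
As a knave, C's statement "it is false that D is a knight" should be False; it is.
D is a knight; "at least one of the following is true: B and I are the same type; C is a knave" is true, as required.
As a knight, E's statement "F is a knave or C is a knave" should be true; it is.
F is a knave, and the claim "D is a knave" is indeed False.

A is a knave, B is a knave, C is a knave, D is a knight, E is a knight, and F is a knave.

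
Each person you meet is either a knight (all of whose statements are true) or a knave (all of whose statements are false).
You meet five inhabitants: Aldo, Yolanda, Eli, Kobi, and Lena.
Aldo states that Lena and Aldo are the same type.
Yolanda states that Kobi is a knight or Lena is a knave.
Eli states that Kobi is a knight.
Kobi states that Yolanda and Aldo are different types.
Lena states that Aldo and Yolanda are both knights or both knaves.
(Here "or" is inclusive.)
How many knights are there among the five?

The unique consistent assignment is Aldo=knave, Yolanda=knave, Eli=knave, Kobi=knave, Lena=knight.
That has 1 knight.

1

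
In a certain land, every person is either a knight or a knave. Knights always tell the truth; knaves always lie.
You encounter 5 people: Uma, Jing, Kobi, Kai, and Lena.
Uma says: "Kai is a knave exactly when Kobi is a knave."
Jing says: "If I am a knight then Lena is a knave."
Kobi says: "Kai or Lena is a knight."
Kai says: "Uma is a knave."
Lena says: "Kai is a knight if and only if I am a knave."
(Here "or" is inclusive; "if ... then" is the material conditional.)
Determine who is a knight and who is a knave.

Uma is a knight, Jing is a knight, Kobi is a knave, Kai is a knave, and Lena is a knave.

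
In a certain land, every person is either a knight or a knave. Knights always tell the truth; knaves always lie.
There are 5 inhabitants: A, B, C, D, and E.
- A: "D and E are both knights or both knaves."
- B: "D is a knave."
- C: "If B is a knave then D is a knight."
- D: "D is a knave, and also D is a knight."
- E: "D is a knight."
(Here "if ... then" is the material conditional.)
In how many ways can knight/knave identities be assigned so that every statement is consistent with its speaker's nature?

1

Consistent assignments:
  A=knight, B=knight, C=knight, D=knave, E=knave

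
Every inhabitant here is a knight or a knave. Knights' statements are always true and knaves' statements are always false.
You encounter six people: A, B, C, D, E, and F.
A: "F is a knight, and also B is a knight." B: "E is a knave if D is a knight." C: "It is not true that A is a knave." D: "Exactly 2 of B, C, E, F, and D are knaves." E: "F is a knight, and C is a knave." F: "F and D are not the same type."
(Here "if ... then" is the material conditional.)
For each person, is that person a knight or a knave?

Since A is a knave, "F is a knight, and also B is a knight" needs to be False, which holds.
As a knight, B's statement "E is a knave if D is a knight" should be true; it is.
C is a knave; "it is not true that A is a knave" is False, as required.
As a knave, D's statement "exactly 2 of B, C, E, F, and D are knaves" should be False; it is.
Since E is a knave, "F is a knight, and C is a knave" needs to be False, which holds.
As a knave, F's statement "F and D are not the same type" should be False; it is.

A is a knave, B is a knight, C is a knave, D is a knave, E is a knave, and F is a knave.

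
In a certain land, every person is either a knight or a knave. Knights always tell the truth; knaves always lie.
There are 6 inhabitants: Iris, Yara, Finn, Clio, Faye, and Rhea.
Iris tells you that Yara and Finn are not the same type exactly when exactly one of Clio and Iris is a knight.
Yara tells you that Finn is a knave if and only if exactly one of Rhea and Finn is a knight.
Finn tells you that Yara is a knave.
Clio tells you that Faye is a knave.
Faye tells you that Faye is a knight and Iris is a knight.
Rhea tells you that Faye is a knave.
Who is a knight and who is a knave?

Iris (knight): "Yara and Finn are not the same type exactly when exactly one of Clio and Iris is a knight" — True. ✓
Yara is a knave, and the claim "Finn is a knave if and only if exactly one of Rhea and Finn is a knight" is indeed False.
As a knight, Finn's statement "Yara is a knave" should be True; it is.
Since Clio is a knave, "Faye is a knave" needs to be False, which holds.
Faye is a knight, so "Faye is a knight and Iris is a knight" must be True — and it is.
Since Rhea is a knave, "Faye is a knave" needs to be False, which holds.

Knights: Iris, Finn, and Faye. Knaves: Yara, Clio, and Rhea.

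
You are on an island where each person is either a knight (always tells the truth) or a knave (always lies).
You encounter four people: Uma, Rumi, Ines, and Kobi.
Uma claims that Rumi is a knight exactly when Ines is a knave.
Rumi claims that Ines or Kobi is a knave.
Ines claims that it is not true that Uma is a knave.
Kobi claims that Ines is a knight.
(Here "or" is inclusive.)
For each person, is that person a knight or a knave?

Uma is a knight, so "Rumi is a knight exactly when Ines is a knave" must be true — and it is.
As a knave, Rumi's statement "Ines or Kobi is a knave" should be false; it is.
Ines is a knight, and the claim "it is not true that Uma is a knave" is indeed true.
As a knight, Kobi's statement "Ines is a knight" should be true; it is.

Knights: Uma, Ines, and Kobi. Knaves: Rumi.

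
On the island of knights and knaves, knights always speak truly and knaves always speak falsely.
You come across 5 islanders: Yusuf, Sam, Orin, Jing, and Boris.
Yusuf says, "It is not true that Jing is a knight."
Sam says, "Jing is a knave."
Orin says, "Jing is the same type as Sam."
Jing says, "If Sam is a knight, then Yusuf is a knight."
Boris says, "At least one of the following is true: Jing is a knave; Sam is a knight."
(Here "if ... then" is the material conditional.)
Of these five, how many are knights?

1

The unique consistent assignment is Yusuf=knave, Sam=knave, Orin=knave, Jing=knight, Boris=knave.
That has 1 knight.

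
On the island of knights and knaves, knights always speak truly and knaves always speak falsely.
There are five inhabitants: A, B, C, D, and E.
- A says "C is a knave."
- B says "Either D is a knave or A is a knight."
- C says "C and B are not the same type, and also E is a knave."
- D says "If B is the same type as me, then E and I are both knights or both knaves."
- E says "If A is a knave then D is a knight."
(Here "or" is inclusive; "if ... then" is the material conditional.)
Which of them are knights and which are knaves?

Knights: A, B, D, and E. Knaves: C.

A (knight): "C is a knave" — True. ✓
B (knight): "either D is a knave or A is a knight" — True. ✓
C is a knave; "C and B are not the same type, and also E is a knave" is False, as required.
Since D is a knight, "if B is the same type as me, then E and I are both knights or both knaves" needs to be True, which holds.
E is a knight, so "if A is a knave then D is a knight" must be True — and it is.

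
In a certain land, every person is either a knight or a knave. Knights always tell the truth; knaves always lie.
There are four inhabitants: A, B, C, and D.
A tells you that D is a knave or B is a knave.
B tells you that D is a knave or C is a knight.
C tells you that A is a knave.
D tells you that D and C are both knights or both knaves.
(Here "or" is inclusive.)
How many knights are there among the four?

3

The unique consistent assignment is A=knave, B=knight, C=knight, D=knight.
That has 3 knights.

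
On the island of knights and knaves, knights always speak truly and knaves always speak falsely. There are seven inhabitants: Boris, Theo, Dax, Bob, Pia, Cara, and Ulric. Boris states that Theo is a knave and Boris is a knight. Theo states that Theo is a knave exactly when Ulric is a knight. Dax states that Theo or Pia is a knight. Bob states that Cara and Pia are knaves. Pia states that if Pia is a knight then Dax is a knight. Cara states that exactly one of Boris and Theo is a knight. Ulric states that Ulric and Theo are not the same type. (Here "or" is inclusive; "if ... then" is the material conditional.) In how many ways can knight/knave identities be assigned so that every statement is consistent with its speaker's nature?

2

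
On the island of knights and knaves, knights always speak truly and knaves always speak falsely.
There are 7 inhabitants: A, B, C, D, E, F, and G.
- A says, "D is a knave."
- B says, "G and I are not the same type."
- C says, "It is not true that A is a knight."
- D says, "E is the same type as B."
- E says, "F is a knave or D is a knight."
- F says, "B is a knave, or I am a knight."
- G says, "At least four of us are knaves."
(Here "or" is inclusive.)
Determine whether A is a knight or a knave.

A is a knave.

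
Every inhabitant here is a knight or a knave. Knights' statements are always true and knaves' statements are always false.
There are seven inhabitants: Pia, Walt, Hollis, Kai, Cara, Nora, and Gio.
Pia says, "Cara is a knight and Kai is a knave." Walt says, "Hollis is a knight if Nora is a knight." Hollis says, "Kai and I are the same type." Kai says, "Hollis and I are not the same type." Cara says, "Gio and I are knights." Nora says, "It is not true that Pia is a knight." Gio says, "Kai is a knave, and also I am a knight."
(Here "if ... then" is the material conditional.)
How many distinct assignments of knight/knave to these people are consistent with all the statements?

1

Consistent assignments:
  Pia=knave, Walt=knave, Hollis=knave, Kai=knight, Cara=knave, Nora=knight, Gio=knave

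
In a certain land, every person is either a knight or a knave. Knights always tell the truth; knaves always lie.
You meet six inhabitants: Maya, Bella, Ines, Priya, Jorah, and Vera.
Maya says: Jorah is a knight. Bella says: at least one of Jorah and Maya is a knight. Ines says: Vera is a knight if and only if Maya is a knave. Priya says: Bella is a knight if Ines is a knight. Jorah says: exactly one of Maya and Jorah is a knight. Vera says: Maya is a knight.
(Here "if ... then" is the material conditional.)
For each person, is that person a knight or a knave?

Maya is a knave, Bella is a knave, Ines is a knave, Priya is a knight, Jorah is a knave, and Vera is a knave.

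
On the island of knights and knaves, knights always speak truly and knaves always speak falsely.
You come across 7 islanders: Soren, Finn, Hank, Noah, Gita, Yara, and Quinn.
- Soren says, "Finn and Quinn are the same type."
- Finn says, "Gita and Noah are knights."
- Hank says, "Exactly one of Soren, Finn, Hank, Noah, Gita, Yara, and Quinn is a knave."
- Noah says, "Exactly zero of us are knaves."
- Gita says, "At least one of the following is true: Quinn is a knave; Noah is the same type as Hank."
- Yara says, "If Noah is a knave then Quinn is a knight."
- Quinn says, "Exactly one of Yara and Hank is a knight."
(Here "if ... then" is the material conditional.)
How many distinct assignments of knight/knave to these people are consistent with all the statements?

2

Consistent assignments:
  Soren=knight, Finn=knave, Hank=knave, Noah=knave, Gita=knight, Yara=knave, Quinn=knave
  Soren=knave, Finn=knave, Hank=knave, Noah=knave, Gita=knight, Yara=knight, Quinn=knight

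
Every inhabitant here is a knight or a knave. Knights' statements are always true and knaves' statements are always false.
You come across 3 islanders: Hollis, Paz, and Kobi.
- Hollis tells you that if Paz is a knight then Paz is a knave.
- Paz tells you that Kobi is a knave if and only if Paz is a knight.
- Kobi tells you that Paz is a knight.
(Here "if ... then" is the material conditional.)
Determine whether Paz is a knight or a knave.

Paz is a knave.

Consistent assignments: {Hollis=knight, Paz=knave, Kobi=knave}
In every consistent assignment, Paz is a knave.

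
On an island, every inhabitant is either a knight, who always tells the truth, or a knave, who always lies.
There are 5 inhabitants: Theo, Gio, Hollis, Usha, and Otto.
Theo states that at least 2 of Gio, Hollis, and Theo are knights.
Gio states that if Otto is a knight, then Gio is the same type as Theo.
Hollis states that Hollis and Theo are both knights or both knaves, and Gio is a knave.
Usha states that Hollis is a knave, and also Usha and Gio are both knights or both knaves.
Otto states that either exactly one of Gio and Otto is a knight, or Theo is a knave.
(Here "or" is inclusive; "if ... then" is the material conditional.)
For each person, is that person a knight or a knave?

Theo is a knight, Gio is a knave, Hollis is a knight, Usha is a knave, and Otto is a knight.

Theo (knight): "at least 2 of Gio, Hollis, and Theo are knights" — true. ✓
Gio is a knave, so "if Otto is a knight, then Gio is the same type as Theo" must be False — and it is.
Hollis (knight): "Hollis and Theo are both knights or both knaves, and Gio is a knave" — true. ✓
As a knave, Usha's statement "Hollis is a knave, and also Usha and Gio are both knights or both knaves" should be False; it is.
Otto (knight): "either exactly one of Gio and Otto is a knight, or Theo is a knave" — true. ✓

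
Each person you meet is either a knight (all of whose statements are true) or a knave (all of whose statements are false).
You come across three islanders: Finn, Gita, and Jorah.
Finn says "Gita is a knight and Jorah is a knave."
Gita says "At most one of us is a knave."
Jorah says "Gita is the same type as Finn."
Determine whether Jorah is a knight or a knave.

Jorah is a knight.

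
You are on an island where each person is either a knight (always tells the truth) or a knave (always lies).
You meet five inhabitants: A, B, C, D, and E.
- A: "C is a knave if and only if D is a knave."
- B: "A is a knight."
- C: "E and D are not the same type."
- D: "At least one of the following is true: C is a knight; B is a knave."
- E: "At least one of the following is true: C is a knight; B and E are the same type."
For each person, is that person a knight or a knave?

As a knight, A's statement "C is a knave if and only if D is a knave" should be True; it is.
B (knight): "A is a knight" — True. ✓
C is a knave, and the claim "E and D are not the same type" is indeed False.
D is a knave, so "at least one of the following is true: C is a knight; B is a knave" must be False — and it is.
E (knave): "at least one of the following is true: C is a knight; B and E are the same type" — False. ✓

Knights: A and B. Knaves: C, D, and E.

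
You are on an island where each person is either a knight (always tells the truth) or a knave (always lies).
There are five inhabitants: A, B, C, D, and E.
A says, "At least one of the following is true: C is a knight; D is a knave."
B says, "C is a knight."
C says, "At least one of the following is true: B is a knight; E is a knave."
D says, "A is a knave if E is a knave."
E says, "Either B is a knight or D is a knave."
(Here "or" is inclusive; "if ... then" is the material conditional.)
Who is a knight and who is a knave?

Knights: A, B, C, D, and E. Knaves: none.

A is a knight; "at least one of the following is true: C is a knight; D is a knave" is true, as required.
Since B is a knight, "C is a knight" needs to be true, which holds.
As a knight, C's statement "at least one of the following is true: B is a knight; E is a knave" should be true; it is.
D (knight): "A is a knave if E is a knave" — true. ✓
Since E is a knight, "either B is a knight or D is a knave" needs to be true, which holds.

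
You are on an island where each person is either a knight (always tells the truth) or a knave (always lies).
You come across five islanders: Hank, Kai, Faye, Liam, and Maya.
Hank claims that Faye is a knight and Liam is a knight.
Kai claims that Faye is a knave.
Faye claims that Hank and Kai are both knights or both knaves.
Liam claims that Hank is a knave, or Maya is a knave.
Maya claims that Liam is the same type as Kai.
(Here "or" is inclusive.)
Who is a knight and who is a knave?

Since Hank is a knave, "Faye is a knight and Liam is a knight" needs to be False, which holds.
Kai (knight): "Faye is a knave" — true. ✓
Since Faye is a knave, "Hank and Kai are both knights or both knaves" needs to be False, which holds.
Liam is a knight, and the claim "Hank is a knave, or Maya is a knave" is indeed true.
Maya is a knight, and the claim "Liam is the same type as Kai" is indeed true.

Hank is a knave, Kai is a knight, Faye is a knave, Liam is a knight, and Maya is a knight.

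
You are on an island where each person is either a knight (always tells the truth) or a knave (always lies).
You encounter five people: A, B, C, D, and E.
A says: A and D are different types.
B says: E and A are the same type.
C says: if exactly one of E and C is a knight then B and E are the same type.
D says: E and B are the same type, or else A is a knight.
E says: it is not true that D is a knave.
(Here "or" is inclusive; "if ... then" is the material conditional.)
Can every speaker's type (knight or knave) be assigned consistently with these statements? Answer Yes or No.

Checking all 32 assignments, each has at least one speaker whose statement's truth value contradicts their type.

No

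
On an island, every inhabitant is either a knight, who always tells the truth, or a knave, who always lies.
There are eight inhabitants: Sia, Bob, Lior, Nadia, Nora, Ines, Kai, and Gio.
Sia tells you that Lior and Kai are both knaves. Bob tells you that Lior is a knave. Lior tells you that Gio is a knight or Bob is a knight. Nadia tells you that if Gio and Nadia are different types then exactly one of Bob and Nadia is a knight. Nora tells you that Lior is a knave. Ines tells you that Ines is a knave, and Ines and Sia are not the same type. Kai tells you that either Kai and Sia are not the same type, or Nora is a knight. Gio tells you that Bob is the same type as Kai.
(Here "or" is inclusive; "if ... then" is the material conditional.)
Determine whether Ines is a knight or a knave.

Ines is a knave.

Consistent assignments: {Sia=knave, Bob=knave, Lior=knight, Nadia=knight, Nora=knave, Ines=knave, Kai=knave, Gio=knight}; {Sia=knave, Bob=knave, Lior=knight, Nadia=knave, Nora=knave, Ines=knave, Kai=knave, Gio=knight}
In every consistent assignment, Ines is a knave.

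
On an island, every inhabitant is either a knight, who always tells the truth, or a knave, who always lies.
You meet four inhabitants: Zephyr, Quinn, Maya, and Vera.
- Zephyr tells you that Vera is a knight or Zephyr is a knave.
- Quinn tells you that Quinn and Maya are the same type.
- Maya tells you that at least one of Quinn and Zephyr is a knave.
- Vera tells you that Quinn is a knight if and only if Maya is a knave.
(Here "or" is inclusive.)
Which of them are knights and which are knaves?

Zephyr is a knight, Quinn is a knave, Maya is a knight, and Vera is a knight.

Suppose Zephyr is a knave. Then Zephyr's statement "Vera is a knight or Zephyr is a knave" would have to be false. Checking the 8 ways to assign the others, none is consistent with every speaker.
(For instance, with Quinn=knave, Maya=knight, Vera=knight, Zephyr's claim "Vera is a knight or Zephyr is a knave" comes out true where it would need to be false.)
So Zephyr must be a knight, making "Vera is a knight or Zephyr is a knave" true. Taking Zephyr=knight, Quinn=knave, Maya=knight, Vera=knight, each remaining statement checks out:
  Quinn (knave): "Quinn and Maya are the same type" — false. ✓
  Maya (knight): "at least one of Quinn and Zephyr is a knave" — true. ✓
  Vera (knight): "Quinn is a knight if and only if Maya is a knave" — true. ✓
This is the unique consistent assignment.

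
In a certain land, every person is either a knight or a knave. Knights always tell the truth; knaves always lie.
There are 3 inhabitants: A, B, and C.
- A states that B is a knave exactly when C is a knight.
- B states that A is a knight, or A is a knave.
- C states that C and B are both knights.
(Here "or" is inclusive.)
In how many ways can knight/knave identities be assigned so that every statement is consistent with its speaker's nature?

Consistent assignments:
  A=knight, B=knight, C=knave
  A=knave, B=knight, C=knight

2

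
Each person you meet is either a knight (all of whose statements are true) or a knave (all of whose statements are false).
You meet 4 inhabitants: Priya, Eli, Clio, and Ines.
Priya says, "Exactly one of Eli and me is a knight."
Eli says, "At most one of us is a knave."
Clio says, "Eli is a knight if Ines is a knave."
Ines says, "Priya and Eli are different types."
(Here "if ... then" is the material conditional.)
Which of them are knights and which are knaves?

Since Priya is a knave, "exactly one of Eli and me is a knight" needs to be False, which holds.
Eli is a knave; "at most one of us is a knave" is False, as required.
Since Clio is a knave, "Eli is a knight if Ines is a knave" needs to be False, which holds.
As a knave, Ines's statement "Priya and Eli are different types" should be False; it is.

Priya is a knave, Eli is a knave, Clio is a knave, and Ines is a knave.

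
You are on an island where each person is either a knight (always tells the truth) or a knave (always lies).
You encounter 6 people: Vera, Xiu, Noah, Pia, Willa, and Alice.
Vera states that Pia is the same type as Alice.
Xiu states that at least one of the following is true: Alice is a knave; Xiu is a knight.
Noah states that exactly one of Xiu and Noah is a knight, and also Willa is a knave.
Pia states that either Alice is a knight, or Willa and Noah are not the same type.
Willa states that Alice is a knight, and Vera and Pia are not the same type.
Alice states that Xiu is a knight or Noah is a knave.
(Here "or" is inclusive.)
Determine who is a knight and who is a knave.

Vera is a knight, Xiu is a knave, Noah is a knave, Pia is a knight, Willa is a knave, and Alice is a knight.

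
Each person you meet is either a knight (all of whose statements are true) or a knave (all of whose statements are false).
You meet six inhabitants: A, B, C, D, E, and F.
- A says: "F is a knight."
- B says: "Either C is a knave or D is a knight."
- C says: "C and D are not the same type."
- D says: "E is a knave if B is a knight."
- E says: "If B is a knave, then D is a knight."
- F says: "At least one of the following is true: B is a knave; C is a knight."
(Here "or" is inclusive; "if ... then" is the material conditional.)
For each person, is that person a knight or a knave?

Since A is a knave, "F is a knight" needs to be false, which holds.
B is a knight, and the claim "either C is a knave or D is a knight" is indeed True.
Since C is a knave, "C and D are not the same type" needs to be false, which holds.
D is a knave; "E is a knave if B is a knight" is false, as required.
E is a knight, and the claim "if B is a knave, then D is a knight" is indeed True.
F is a knave; "at least one of the following is true: B is a knave; C is a knight" is false, as required.

A is a knave, B is a knight, C is a knave, D is a knave, E is a knight, and F is a knave.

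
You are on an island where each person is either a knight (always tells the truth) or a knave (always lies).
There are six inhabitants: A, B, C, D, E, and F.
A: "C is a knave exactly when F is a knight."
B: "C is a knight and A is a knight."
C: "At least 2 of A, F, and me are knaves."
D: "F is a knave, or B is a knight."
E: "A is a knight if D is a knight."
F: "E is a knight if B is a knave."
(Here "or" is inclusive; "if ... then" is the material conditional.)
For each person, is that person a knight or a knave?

A is a knight, B is a knave, C is a knave, D is a knave, E is a knight, and F is a knight.

A is a knight, so "C is a knave exactly when F is a knight" must be true — and it is.
B is a knave, and the claim "C is a knight and A is a knight" is indeed false.
C is a knave, so "at least 2 of A, F, and me are knaves" must be false — and it is.
D (knave): "F is a knave, or B is a knight" — false. ✓
E is a knight, and the claim "A is a knight if D is a knight" is indeed true.
As a knight, F's statement "E is a knight if B is a knave" should be true; it is.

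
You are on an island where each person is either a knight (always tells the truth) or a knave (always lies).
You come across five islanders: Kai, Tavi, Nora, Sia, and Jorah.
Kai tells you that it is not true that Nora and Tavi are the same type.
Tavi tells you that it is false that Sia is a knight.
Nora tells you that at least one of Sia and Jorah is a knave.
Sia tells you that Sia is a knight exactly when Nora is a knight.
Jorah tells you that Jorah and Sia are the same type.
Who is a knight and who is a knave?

Kai is a knight, so "it is not true that Nora and Tavi are the same type" must be True — and it is.
Tavi is a knave, and the claim "it is false that Sia is a knight" is indeed false.
Nora (knight): "at least one of Sia and Jorah is a knave" — True. ✓
Sia is a knight, so "Sia is a knight exactly when Nora is a knight" must be True — and it is.
Jorah is a knave; "Jorah and Sia are the same type" is false, as required.

Kai is a knight, Tavi is a knave, Nora is a knight, Sia is a knight, and Jorah is a knave.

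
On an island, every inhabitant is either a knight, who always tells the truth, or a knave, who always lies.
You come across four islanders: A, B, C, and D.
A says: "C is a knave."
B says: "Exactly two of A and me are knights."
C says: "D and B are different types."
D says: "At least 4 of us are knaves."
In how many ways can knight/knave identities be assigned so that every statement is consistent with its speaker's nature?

1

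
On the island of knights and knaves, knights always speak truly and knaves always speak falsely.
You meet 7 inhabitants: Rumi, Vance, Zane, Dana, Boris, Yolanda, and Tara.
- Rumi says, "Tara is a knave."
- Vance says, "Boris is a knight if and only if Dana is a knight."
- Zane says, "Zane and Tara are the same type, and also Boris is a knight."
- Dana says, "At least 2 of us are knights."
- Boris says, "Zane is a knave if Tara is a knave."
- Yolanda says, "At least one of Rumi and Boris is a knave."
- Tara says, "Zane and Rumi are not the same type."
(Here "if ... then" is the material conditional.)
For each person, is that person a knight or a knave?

Knights: Vance, Zane, Dana, Boris, Yolanda, and Tara. Knaves: Rumi.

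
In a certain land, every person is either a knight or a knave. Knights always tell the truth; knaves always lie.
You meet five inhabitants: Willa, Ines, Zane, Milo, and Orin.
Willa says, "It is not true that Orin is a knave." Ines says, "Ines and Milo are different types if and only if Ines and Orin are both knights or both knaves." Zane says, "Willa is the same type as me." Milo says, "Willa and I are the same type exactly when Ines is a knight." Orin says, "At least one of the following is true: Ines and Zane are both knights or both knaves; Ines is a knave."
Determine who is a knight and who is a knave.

Willa is a knight, Ines is a knight, Zane is a knight, Milo is a knave, and Orin is a knight.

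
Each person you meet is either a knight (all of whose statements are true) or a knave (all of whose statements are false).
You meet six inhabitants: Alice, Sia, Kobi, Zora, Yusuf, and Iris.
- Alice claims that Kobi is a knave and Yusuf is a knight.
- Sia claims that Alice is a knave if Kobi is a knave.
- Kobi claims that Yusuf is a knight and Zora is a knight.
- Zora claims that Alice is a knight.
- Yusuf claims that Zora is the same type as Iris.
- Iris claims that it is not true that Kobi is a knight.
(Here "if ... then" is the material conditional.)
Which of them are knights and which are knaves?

Knights: Sia and Iris. Knaves: Alice, Kobi, Zora, and Yusuf.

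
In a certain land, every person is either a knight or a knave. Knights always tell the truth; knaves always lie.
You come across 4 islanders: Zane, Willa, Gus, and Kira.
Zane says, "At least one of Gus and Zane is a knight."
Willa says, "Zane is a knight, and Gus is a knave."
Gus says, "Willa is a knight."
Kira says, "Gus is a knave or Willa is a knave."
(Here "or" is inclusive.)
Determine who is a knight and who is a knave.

Zane is a knave, Willa is a knave, Gus is a knave, and Kira is a knight.

As a knave, Zane's statement "at least one of Gus and Zane is a knight" should be False; it is.
As a knave, Willa's statement "Zane is a knight, and Gus is a knave" should be False; it is.
Gus is a knave, so "Willa is a knight" must be False — and it is.
As a knight, Kira's statement "Gus is a knave or Willa is a knave" should be True; it is.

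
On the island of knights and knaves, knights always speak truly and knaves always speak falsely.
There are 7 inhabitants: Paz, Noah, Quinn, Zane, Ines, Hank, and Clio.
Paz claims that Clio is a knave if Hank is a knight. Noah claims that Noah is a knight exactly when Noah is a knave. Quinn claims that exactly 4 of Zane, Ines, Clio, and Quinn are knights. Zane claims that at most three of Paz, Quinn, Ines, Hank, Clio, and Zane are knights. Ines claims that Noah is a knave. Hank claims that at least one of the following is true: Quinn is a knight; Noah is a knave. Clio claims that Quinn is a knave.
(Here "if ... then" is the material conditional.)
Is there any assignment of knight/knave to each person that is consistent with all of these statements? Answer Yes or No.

No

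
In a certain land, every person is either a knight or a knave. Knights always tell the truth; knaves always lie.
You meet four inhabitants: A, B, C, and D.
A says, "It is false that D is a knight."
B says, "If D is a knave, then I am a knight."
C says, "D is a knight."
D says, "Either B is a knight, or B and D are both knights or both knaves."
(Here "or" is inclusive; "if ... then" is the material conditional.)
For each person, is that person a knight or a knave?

A is a knave, B is a knight, C is a knight, and D is a knight.

Since A is a knave, "it is false that D is a knight" needs to be False, which holds.
Since B is a knight, "if D is a knave, then I am a knight" needs to be True, which holds.
Since C is a knight, "D is a knight" needs to be True, which holds.
D is a knight; "either B is a knight, or B and D are both knights or both knaves" is True, as required.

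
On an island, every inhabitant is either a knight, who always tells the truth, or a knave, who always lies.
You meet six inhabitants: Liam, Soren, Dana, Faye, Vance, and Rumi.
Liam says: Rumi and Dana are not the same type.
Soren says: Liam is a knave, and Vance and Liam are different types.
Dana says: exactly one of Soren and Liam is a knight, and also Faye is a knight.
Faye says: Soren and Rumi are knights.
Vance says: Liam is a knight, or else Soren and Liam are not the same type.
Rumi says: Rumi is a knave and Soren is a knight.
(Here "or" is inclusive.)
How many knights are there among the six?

0

The unique consistent assignment is Liam=knave, Soren=knave, Dana=knave, Faye=knave, Vance=knave, Rumi=knave.
That has 0 knights.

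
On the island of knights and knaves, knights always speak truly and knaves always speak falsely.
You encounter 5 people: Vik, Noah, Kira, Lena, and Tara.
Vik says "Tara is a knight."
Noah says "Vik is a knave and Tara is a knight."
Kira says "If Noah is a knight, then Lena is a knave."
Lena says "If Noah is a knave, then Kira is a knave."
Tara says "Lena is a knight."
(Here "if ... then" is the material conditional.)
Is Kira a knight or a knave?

Consistent assignments: {Vik=knave, Noah=knave, Kira=knight, Lena=knave, Tara=knave}
In every consistent assignment, Kira is a knight.

Kira is a knight.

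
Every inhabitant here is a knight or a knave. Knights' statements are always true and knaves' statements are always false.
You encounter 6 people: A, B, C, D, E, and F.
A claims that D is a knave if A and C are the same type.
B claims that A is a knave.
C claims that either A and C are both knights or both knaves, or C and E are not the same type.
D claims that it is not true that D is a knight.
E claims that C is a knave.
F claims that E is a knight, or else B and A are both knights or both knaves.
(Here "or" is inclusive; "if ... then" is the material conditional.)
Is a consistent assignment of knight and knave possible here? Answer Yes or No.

No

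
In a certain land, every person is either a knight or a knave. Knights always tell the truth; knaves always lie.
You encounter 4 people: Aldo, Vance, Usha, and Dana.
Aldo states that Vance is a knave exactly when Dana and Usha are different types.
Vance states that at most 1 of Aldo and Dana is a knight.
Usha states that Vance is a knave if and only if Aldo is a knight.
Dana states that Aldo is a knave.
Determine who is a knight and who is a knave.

Suppose Aldo is a knave. Then Aldo's statement "Vance is a knave exactly when Dana and Usha are different types" would have to be false. Checking the 8 ways to assign the others, none is consistent with every speaker.
(For instance, with Vance=knight, Usha=knave, Dana=knave, Aldo's claim "Vance is a knave exactly when Dana and Usha are different types" comes out true where it would need to be false.)
So Aldo must be a knight, making "Vance is a knave exactly when Dana and Usha are different types" true. Taking Aldo=knight, Vance=knight, Usha=knave, Dana=knave, each remaining statement checks out:
  Vance (knight): "at most 1 of Aldo and Dana is a knight" — true. ✓
  Usha (knave): "Vance is a knave if and only if Aldo is a knight" — false. ✓
  Dana (knave): "Aldo is a knave" — false. ✓
This is the unique consistent assignment.

Knights: Aldo and Vance. Knaves: Usha and Dana.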